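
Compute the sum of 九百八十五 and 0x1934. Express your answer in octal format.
Convert 九百八十五 (Chinese numeral) → 9×100 + 8×10 + 5 = 985 (decimal)
Convert 0x1934 (hexadecimal) → 1×4096 + 9×256 + 3×16 + 4 = 6452 (decimal)
Compute 985 + 6452 = 7437
Convert 7437 (decimal) → 7437 = 1×4096 + 6×512 + 4×64 + 1×8 + 5 → 0o16415 (octal)
0o16415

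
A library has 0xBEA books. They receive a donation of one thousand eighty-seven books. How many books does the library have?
Convert 0xBEA (hexadecimal) → 11×256 + 14×16 + 10 = 3050 (decimal)
Convert one thousand eighty-seven (English words) → 1×1000 + 87 = 1087 (decimal)
Compute 3050 + 1087 = 4137
4137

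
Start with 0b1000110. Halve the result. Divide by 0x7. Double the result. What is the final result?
Convert 0b1000110 (binary) → 64 + 4 + 2 = 70 (decimal)
Start: 70
70 ÷ 2 = 35
Convert 0x7 (hexadecimal) → 7 (decimal)
35 ÷ 7 = 5
5 × 2 = 10
10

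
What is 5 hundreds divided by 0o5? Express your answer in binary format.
Convert 5 hundreds (place-value notation) → 5×100 = 500 (decimal)
Convert 0o5 (octal) → 5 (decimal)
Compute 500 ÷ 5 = 100
Convert 100 (decimal) → 100 = 64 + 32 + 4 → 0b1100100 (binary)
0b1100100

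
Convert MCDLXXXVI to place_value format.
Convert MCDLXXXVI (Roman numeral) → 1000 + 400 + 50 + 10 + 10 + 10 + 5 + 1 = 1486 (decimal)
Convert 1486 (decimal) → 1486 = 1×1000 + 4×100 + 8×10 + 6 → 1 thousand, 4 hundreds, 8 tens, 6 ones (place-value notation)
1 thousand, 4 hundreds, 8 tens, 6 ones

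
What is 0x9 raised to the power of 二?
Convert 0x9 (hexadecimal) → 9 (decimal)
Convert 二 (Chinese numeral) → 2 (decimal)
Compute 9 ^ 2 = 81
81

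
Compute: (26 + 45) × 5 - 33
Parentheses first: 26 + 45 = 71
Multiply: 71 × 5 = 355
Subtract: 355 - 33 = 322
322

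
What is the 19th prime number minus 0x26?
The 19th prime number = 67
Convert 0x26 (hexadecimal) → 2×16 + 6 = 38 (decimal)
Compute 67 - 38 = 29
29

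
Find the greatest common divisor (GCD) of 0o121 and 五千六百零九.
Convert 0o121 (octal) → 1×64 + 2×8 + 1 = 81 (decimal)
Convert 五千六百零九 (Chinese numeral) → 5×1000 + 6×100 + 9 = 5609 (decimal)
Compute gcd(81, 5609) = 1
1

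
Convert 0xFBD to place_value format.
Convert 0xFBD (hexadecimal) → 15×256 + 11×16 + 13 = 4029 (decimal)
Convert 4029 (decimal) → 4029 = 4×1000 + 2×10 + 9 → 4 thousands, 2 tens, 9 ones (place-value notation)
4 thousands, 2 tens, 9 ones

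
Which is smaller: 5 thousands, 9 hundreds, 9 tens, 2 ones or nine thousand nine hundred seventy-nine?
Convert 5 thousands, 9 hundreds, 9 tens, 2 ones (place-value notation) → 5×1000 + 9×100 + 9×10 + 2 = 5992 (decimal)
Convert nine thousand nine hundred seventy-nine (English words) → 9×1000 + 9×100 + 79 = 9979 (decimal)
Compare 5992 vs 9979: smaller = 5992
5992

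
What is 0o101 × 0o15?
Convert 0o101 (octal) → 1×64 + 1 = 65 (decimal)
Convert 0o15 (octal) → 1×8 + 5 = 13 (decimal)
Compute 65 × 13 = 845
845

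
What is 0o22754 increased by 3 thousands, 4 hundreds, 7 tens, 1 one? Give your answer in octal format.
Convert 0o22754 (octal) → 2×4096 + 2×512 + 7×64 + 5×8 + 4 = 9708 (decimal)
Convert 3 thousands, 4 hundreds, 7 tens, 1 one (place-value notation) → 3×1000 + 4×100 + 7×10 + 1 = 3471 (decimal)
Compute 9708 + 3471 = 13179
Convert 13179 (decimal) → 13179 = 3×4096 + 1×512 + 5×64 + 7×8 + 3 → 0o31573 (octal)
0o31573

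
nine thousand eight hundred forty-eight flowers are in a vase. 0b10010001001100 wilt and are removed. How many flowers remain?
Convert nine thousand eight hundred forty-eight (English words) → 9×1000 + 8×100 + 48 = 9848 (decimal)
Convert 0b10010001001100 (binary) → 8192 + 1024 + 64 + 8 + 4 = 9292 (decimal)
Compute 9848 - 9292 = 556
556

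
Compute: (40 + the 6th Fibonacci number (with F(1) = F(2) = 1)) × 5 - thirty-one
Convert the 6th Fibonacci number (with F(1) = F(2) = 1) (Fibonacci index) → 1, 1, 2, 3, 5, 8 → 8 (decimal)
Convert thirty-one (English words) → 31 (decimal)
Expression in decimal: (40 + 8) × 5 - 31
Parentheses first: 40 + 8 = 48
Multiply: 48 × 5 = 240
Subtract: 240 - 31 = 209
209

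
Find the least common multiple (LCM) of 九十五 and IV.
Convert 九十五 (Chinese numeral) → 9×10 + 5 = 95 (decimal)
Convert IV (Roman numeral) → 4 (decimal)
Compute lcm(95, 4) = 380
380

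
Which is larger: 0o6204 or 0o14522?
Convert 0o6204 (octal) → 6×512 + 2×64 + 4 = 3204 (decimal)
Convert 0o14522 (octal) → 1×4096 + 4×512 + 5×64 + 2×8 + 2 = 6482 (decimal)
Compare 3204 vs 6482: larger = 6482
6482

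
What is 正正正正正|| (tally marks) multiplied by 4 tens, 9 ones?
Convert 正正正正正|| (tally marks) → 5 + 5 + 5 + 5 + 5 + 2 = 27 (decimal)
Convert 4 tens, 9 ones (place-value notation) → 4×10 + 9 = 49 (decimal)
Compute 27 × 49 = 1323
1323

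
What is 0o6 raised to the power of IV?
Convert 0o6 (octal) → 6 (decimal)
Convert IV (Roman numeral) → 4 (decimal)
Compute 6 ^ 4 = 1296
1296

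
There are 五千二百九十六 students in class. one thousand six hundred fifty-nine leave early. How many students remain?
Convert 五千二百九十六 (Chinese numeral) → 5×1000 + 2×100 + 9×10 + 6 = 5296 (decimal)
Convert one thousand six hundred fifty-nine (English words) → 1×1000 + 6×100 + 59 = 1659 (decimal)
Compute 5296 - 1659 = 3637
3637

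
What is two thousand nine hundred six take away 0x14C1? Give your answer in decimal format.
Convert two thousand nine hundred six (English words) → 2×1000 + 9×100 + 6 = 2906 (decimal)
Convert 0x14C1 (hexadecimal) → 1×4096 + 4×256 + 12×16 + 1 = 5313 (decimal)
Compute 2906 - 5313 = -2407
-2407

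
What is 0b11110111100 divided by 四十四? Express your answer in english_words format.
Convert 0b11110111100 (binary) → 1024 + 512 + 256 + 128 + 32 + 16 + 8 + 4 = 1980 (decimal)
Convert 四十四 (Chinese numeral) → 4×10 + 4 = 44 (decimal)
Compute 1980 ÷ 44 = 45
Convert 45 (decimal) → forty-five (English words)
forty-five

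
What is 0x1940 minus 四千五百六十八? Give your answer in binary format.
Convert 0x1940 (hexadecimal) → 1×4096 + 9×256 + 4×16 = 6464 (decimal)
Convert 四千五百六十八 (Chinese numeral) → 4×1000 + 5×100 + 6×10 + 8 = 4568 (decimal)
Compute 6464 - 4568 = 1896
Convert 1896 (decimal) → 1896 = 1024 + 512 + 256 + 64 + 32 + 8 → 0b11101101000 (binary)
0b11101101000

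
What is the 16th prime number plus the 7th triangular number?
The 16th prime number = 53
Convert the 7th triangular number (triangular index) → 7×8/2 = 28 (decimal)
Compute 53 + 28 = 81
81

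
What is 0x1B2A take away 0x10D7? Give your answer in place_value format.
Convert 0x1B2A (hexadecimal) → 1×4096 + 11×256 + 2×16 + 10 = 6954 (decimal)
Convert 0x10D7 (hexadecimal) → 1×4096 + 13×16 + 7 = 4311 (decimal)
Compute 6954 - 4311 = 2643
Convert 2643 (decimal) → 2643 = 2×1000 + 6×100 + 4×10 + 3 → 2 thousands, 6 hundreds, 4 tens, 3 ones (place-value notation)
2 thousands, 6 hundreds, 4 tens, 3 ones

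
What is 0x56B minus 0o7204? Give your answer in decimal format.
Convert 0x56B (hexadecimal) → 5×256 + 6×16 + 11 = 1387 (decimal)
Convert 0o7204 (octal) → 7×512 + 2×64 + 4 = 3716 (decimal)
Compute 1387 - 3716 = -2329
-2329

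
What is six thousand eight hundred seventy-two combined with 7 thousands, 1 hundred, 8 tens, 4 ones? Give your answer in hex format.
Convert six thousand eight hundred seventy-two (English words) → 6×1000 + 8×100 + 72 = 6872 (decimal)
Convert 7 thousands, 1 hundred, 8 tens, 4 ones (place-value notation) → 7×1000 + 1×100 + 8×10 + 4 = 7184 (decimal)
Compute 6872 + 7184 = 14056
Convert 14056 (decimal) → 14056 = 3×4096 + 6×256 + 14×16 + 8 → 0x36E8 (hexadecimal)
0x36E8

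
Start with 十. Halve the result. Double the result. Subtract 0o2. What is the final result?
Convert 十 (Chinese numeral) → 1×10 = 10 (decimal)
Start: 10
10 ÷ 2 = 5
5 × 2 = 10
Convert 0o2 (octal) → 2 (decimal)
10 - 2 = 8
8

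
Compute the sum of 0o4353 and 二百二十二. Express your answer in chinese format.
Convert 0o4353 (octal) → 4×512 + 3×64 + 5×8 + 3 = 2283 (decimal)
Convert 二百二十二 (Chinese numeral) → 2×100 + 2×10 + 2 = 222 (decimal)
Compute 2283 + 222 = 2505
Convert 2505 (decimal) → 2505 = 2×1000 + 5×100 + 5 → 二千五百零五 (Chinese numeral)
二千五百零五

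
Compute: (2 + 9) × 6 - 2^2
Convert 2^2 (power) → 4 (decimal)
Expression in decimal: (2 + 9) × 6 - 4
Parentheses first: 2 + 9 = 11
Multiply: 11 × 6 = 66
Subtract: 66 - 4 = 62
62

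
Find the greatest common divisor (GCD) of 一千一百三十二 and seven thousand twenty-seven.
Convert 一千一百三十二 (Chinese numeral) → 1×1000 + 1×100 + 3×10 + 2 = 1132 (decimal)
Convert seven thousand twenty-seven (English words) → 7×1000 + 27 = 7027 (decimal)
Compute gcd(1132, 7027) = 1
1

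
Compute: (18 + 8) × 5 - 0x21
Convert 0x21 (hexadecimal) → 2×16 + 1 = 33 (decimal)
Expression in decimal: (18 + 8) × 5 - 33
Parentheses first: 18 + 8 = 26
Multiply: 26 × 5 = 130
Subtract: 130 - 33 = 97
97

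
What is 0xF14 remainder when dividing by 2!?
Convert 0xF14 (hexadecimal) → 15×256 + 1×16 + 4 = 3860 (decimal)
Convert 2! (factorial) → 2 (decimal)
Compute 3860 mod 2 = 0
0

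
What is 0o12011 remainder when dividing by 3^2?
Convert 0o12011 (octal) → 1×4096 + 2×512 + 1×8 + 1 = 5129 (decimal)
Convert 3^2 (power) → 9 (decimal)
Compute 5129 mod 9 = 8
8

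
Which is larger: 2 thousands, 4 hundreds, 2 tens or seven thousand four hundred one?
Convert 2 thousands, 4 hundreds, 2 tens (place-value notation) → 2×1000 + 4×100 + 2×10 = 2420 (decimal)
Convert seven thousand four hundred one (English words) → 7×1000 + 4×100 + 1 = 7401 (decimal)
Compare 2420 vs 7401: larger = 7401
7401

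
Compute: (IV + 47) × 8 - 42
Convert IV (Roman numeral) → 4 (decimal)
Expression in decimal: (4 + 47) × 8 - 42
Parentheses first: 4 + 47 = 51
Multiply: 51 × 8 = 408
Subtract: 408 - 42 = 366
366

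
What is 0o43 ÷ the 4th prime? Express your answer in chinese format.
Convert 0o43 (octal) → 4×8 + 3 = 35 (decimal)
Convert the 4th prime (prime index) → 7 (decimal)
Compute 35 ÷ 7 = 5
Convert 5 (decimal) → 五 (Chinese numeral)
五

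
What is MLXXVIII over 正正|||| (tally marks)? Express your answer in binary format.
Convert MLXXVIII (Roman numeral) → 1000 + 50 + 10 + 10 + 5 + 1 + 1 + 1 = 1078 (decimal)
Convert 正正|||| (tally marks) → 5 + 5 + 4 = 14 (decimal)
Compute 1078 ÷ 14 = 77
Convert 77 (decimal) → 77 = 64 + 8 + 4 + 1 → 0b1001101 (binary)
0b1001101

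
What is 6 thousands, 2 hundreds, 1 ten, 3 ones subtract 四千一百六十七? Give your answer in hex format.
Convert 6 thousands, 2 hundreds, 1 ten, 3 ones (place-value notation) → 6×1000 + 2×100 + 1×10 + 3 = 6213 (decimal)
Convert 四千一百六十七 (Chinese numeral) → 4×1000 + 1×100 + 6×10 + 7 = 4167 (decimal)
Compute 6213 - 4167 = 2046
Convert 2046 (decimal) → 2046 = 7×256 + 15×16 + 14 → 0x7FE (hexadecimal)
0x7FE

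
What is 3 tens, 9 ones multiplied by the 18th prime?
Convert 3 tens, 9 ones (place-value notation) → 3×10 + 9 = 39 (decimal)
Convert the 18th prime (prime index) → 61 (decimal)
Compute 39 × 61 = 2379
2379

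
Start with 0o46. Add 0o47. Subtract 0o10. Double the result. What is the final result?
Convert 0o46 (octal) → 4×8 + 6 = 38 (decimal)
Start: 38
Convert 0o47 (octal) → 4×8 + 7 = 39 (decimal)
38 + 39 = 77
Convert 0o10 (octal) → 1×8 = 8 (decimal)
77 - 8 = 69
69 × 2 = 138
138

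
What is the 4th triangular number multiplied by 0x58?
Convert the 4th triangular number (triangular index) → 4×5/2 = 10 (decimal)
Convert 0x58 (hexadecimal) → 5×16 + 8 = 88 (decimal)
Compute 10 × 88 = 880
880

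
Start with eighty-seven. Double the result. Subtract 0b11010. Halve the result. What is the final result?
Convert eighty-seven (English words) → 87 (decimal)
Start: 87
87 × 2 = 174
Convert 0b11010 (binary) → 16 + 8 + 2 = 26 (decimal)
174 - 26 = 148
148 ÷ 2 = 74
74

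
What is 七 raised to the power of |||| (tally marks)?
Convert 七 (Chinese numeral) → 7 (decimal)
Convert |||| (tally marks) → 4 (decimal)
Compute 7 ^ 4 = 2401
2401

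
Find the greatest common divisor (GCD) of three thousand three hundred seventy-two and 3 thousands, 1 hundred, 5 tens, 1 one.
Convert three thousand three hundred seventy-two (English words) → 3×1000 + 3×100 + 72 = 3372 (decimal)
Convert 3 thousands, 1 hundred, 5 tens, 1 one (place-value notation) → 3×1000 + 1×100 + 5×10 + 1 = 3151 (decimal)
Compute gcd(3372, 3151) = 1
1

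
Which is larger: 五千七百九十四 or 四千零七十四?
Convert 五千七百九十四 (Chinese numeral) → 5×1000 + 7×100 + 9×10 + 4 = 5794 (decimal)
Convert 四千零七十四 (Chinese numeral) → 4×1000 + 7×10 + 4 = 4074 (decimal)
Compare 5794 vs 4074: larger = 5794
5794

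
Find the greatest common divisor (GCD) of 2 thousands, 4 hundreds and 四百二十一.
Convert 2 thousands, 4 hundreds (place-value notation) → 2×1000 + 4×100 = 2400 (decimal)
Convert 四百二十一 (Chinese numeral) → 4×100 + 2×10 + 1 = 421 (decimal)
Compute gcd(2400, 421) = 1
1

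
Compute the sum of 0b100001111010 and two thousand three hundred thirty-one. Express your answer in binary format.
Convert 0b100001111010 (binary) → 2048 + 64 + 32 + 16 + 8 + 2 = 2170 (decimal)
Convert two thousand three hundred thirty-one (English words) → 2×1000 + 3×100 + 31 = 2331 (decimal)
Compute 2170 + 2331 = 4501
Convert 4501 (decimal) → 4501 = 4096 + 256 + 128 + 16 + 4 + 1 → 0b1000110010101 (binary)
0b1000110010101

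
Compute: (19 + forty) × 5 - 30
Convert forty (English words) → 40 (decimal)
Expression in decimal: (19 + 40) × 5 - 30
Parentheses first: 19 + 40 = 59
Multiply: 59 × 5 = 295
Subtract: 295 - 30 = 265
265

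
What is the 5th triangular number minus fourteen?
The 5th triangular number = 5×6/2 = 15
Convert fourteen (English words) → 14 (decimal)
Compute 15 - 14 = 1
1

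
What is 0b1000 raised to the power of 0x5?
Convert 0b1000 (binary) → 8 (decimal)
Convert 0x5 (hexadecimal) → 5 (decimal)
Compute 8 ^ 5 = 32768
32768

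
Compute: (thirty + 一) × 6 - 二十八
Convert thirty (English words) → 30 (decimal)
Convert 一 (Chinese numeral) → 1 (decimal)
Convert 二十八 (Chinese numeral) → 2×10 + 8 = 28 (decimal)
Expression in decimal: (30 + 1) × 6 - 28
Parentheses first: 30 + 1 = 31
Multiply: 31 × 6 = 186
Subtract: 186 - 28 = 158
158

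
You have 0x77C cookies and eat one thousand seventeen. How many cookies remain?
Convert 0x77C (hexadecimal) → 7×256 + 7×16 + 12 = 1916 (decimal)
Convert one thousand seventeen (English words) → 1×1000 + 17 = 1017 (decimal)
Compute 1916 - 1017 = 899
899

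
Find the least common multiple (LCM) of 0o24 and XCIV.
Convert 0o24 (octal) → 2×8 + 4 = 20 (decimal)
Convert XCIV (Roman numeral) → 90 + 4 = 94 (decimal)
Compute lcm(20, 94) = 940
940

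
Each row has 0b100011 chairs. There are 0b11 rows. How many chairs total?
Convert 0b100011 (binary) → 32 + 2 + 1 = 35 (decimal)
Convert 0b11 (binary) → 2 + 1 = 3 (decimal)
Compute 35 × 3 = 105
105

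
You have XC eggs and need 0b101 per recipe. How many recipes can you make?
Convert XC (Roman numeral) → 90 (decimal)
Convert 0b101 (binary) → 4 + 1 = 5 (decimal)
Compute 90 ÷ 5 = 18
18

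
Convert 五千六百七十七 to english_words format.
Convert 五千六百七十七 (Chinese numeral) → 5×1000 + 6×100 + 7×10 + 7 = 5677 (decimal)
Convert 5677 (decimal) → 5677 = 5×1000 + 6×100 + 77 → five thousand six hundred seventy-seven (English words)
five thousand six hundred seventy-seven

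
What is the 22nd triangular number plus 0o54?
The 22nd triangular number = 22×23/2 = 253
Convert 0o54 (octal) → 5×8 + 4 = 44 (decimal)
Compute 253 + 44 = 297
297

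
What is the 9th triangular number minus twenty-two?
The 9th triangular number = 9×10/2 = 45
Convert twenty-two (English words) → 22 (decimal)
Compute 45 - 22 = 23
23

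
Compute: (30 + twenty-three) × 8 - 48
Convert twenty-three (English words) → 23 (decimal)
Expression in decimal: (30 + 23) × 8 - 48
Parentheses first: 30 + 23 = 53
Multiply: 53 × 8 = 424
Subtract: 424 - 48 = 376
376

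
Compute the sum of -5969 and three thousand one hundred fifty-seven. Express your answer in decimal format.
Convert three thousand one hundred fifty-seven (English words) → 3×1000 + 1×100 + 57 = 3157 (decimal)
Compute -5969 + 3157 = -2812
-2812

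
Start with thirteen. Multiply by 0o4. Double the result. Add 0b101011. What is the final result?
Convert thirteen (English words) → 13 (decimal)
Start: 13
Convert 0o4 (octal) → 4 (decimal)
13 × 4 = 52
52 × 2 = 104
Convert 0b101011 (binary) → 32 + 8 + 2 + 1 = 43 (decimal)
104 + 43 = 147
147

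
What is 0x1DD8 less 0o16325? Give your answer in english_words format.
Convert 0x1DD8 (hexadecimal) → 1×4096 + 13×256 + 13×16 + 8 = 7640 (decimal)
Convert 0o16325 (octal) → 1×4096 + 6×512 + 3×64 + 2×8 + 5 = 7381 (decimal)
Compute 7640 - 7381 = 259
Convert 259 (decimal) → 259 = 2×100 + 59 → two hundred fifty-nine (English words)
two hundred fifty-nine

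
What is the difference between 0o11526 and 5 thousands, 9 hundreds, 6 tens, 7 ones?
Convert 0o11526 (octal) → 1×4096 + 1×512 + 5×64 + 2×8 + 6 = 4950 (decimal)
Convert 5 thousands, 9 hundreds, 6 tens, 7 ones (place-value notation) → 5×1000 + 9×100 + 6×10 + 7 = 5967 (decimal)
Difference: |4950 - 5967| = 1017
1017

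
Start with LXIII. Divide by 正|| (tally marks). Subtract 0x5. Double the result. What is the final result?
Convert LXIII (Roman numeral) → 50 + 10 + 1 + 1 + 1 = 63 (decimal)
Start: 63
Convert 正|| (tally marks) → 5 + 2 = 7 (decimal)
63 ÷ 7 = 9
Convert 0x5 (hexadecimal) → 5 (decimal)
9 - 5 = 4
4 × 2 = 8
8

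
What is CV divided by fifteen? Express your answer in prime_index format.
Convert CV (Roman numeral) → 100 + 5 = 105 (decimal)
Convert fifteen (English words) → 15 (decimal)
Compute 105 ÷ 15 = 7
Convert 7 (decimal) → the 4th prime (prime index)
the 4th prime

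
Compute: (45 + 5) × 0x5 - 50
Convert 0x5 (hexadecimal) → 5 (decimal)
Expression in decimal: (45 + 5) × 5 - 50
Parentheses first: 45 + 5 = 50
Multiply: 50 × 5 = 250
Subtract: 250 - 50 = 200
200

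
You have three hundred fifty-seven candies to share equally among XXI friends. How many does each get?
Convert three hundred fifty-seven (English words) → 3×100 + 57 = 357 (decimal)
Convert XXI (Roman numeral) → 10 + 10 + 1 = 21 (decimal)
Compute 357 ÷ 21 = 17
17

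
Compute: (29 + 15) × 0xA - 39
Convert 0xA (hexadecimal) → 10 (decimal)
Expression in decimal: (29 + 15) × 10 - 39
Parentheses first: 29 + 15 = 44
Multiply: 44 × 10 = 440
Subtract: 440 - 39 = 401
401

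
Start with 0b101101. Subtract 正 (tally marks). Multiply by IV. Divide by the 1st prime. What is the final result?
Convert 0b101101 (binary) → 32 + 8 + 4 + 1 = 45 (decimal)
Start: 45
Convert 正 (tally marks) → 5 (decimal)
45 - 5 = 40
Convert IV (Roman numeral) → 4 (decimal)
40 × 4 = 160
Convert the 1st prime (prime index) → 2 (decimal)
160 ÷ 2 = 80
80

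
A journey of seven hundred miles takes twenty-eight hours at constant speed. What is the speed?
Convert seven hundred (English words) → 7×100 = 700 (decimal)
Convert twenty-eight (English words) → 28 (decimal)
Compute 700 ÷ 28 = 25
25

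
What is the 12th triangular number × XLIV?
Convert the 12th triangular number (triangular index) → 12×13/2 = 78 (decimal)
Convert XLIV (Roman numeral) → 40 + 4 = 44 (decimal)
Compute 78 × 44 = 3432
3432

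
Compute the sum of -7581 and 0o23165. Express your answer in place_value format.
Convert 0o23165 (octal) → 2×4096 + 3×512 + 1×64 + 6×8 + 5 = 9845 (decimal)
Compute -7581 + 9845 = 2264
Convert 2264 (decimal) → 2264 = 2×1000 + 2×100 + 6×10 + 4 → 2 thousands, 2 hundreds, 6 tens, 4 ones (place-value notation)
2 thousands, 2 hundreds, 6 tens, 4 ones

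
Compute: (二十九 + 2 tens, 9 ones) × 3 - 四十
Convert 二十九 (Chinese numeral) → 2×10 + 9 = 29 (decimal)
Convert 2 tens, 9 ones (place-value notation) → 2×10 + 9 = 29 (decimal)
Convert 四十 (Chinese numeral) → 4×10 = 40 (decimal)
Expression in decimal: (29 + 29) × 3 - 40
Parentheses first: 29 + 29 = 58
Multiply: 58 × 3 = 174
Subtract: 174 - 40 = 134
134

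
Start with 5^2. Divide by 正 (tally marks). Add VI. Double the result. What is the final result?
Convert 5^2 (power) → 25 (decimal)
Start: 25
Convert 正 (tally marks) → 5 (decimal)
25 ÷ 5 = 5
Convert VI (Roman numeral) → 5 + 1 = 6 (decimal)
5 + 6 = 11
11 × 2 = 22
22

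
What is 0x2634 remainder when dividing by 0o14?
Convert 0x2634 (hexadecimal) → 2×4096 + 6×256 + 3×16 + 4 = 9780 (decimal)
Convert 0o14 (octal) → 1×8 + 4 = 12 (decimal)
Compute 9780 mod 12 = 0
0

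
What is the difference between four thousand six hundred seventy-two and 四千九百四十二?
Convert four thousand six hundred seventy-two (English words) → 4×1000 + 6×100 + 72 = 4672 (decimal)
Convert 四千九百四十二 (Chinese numeral) → 4×1000 + 9×100 + 4×10 + 2 = 4942 (decimal)
Difference: |4672 - 4942| = 270
270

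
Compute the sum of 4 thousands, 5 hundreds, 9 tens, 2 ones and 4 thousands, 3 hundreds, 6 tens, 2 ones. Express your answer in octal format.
Convert 4 thousands, 5 hundreds, 9 tens, 2 ones (place-value notation) → 4×1000 + 5×100 + 9×10 + 2 = 4592 (decimal)
Convert 4 thousands, 3 hundreds, 6 tens, 2 ones (place-value notation) → 4×1000 + 3×100 + 6×10 + 2 = 4362 (decimal)
Compute 4592 + 4362 = 8954
Convert 8954 (decimal) → 8954 = 2×4096 + 1×512 + 3×64 + 7×8 + 2 → 0o21372 (octal)
0o21372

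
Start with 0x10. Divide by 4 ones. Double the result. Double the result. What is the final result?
Convert 0x10 (hexadecimal) → 1×16 = 16 (decimal)
Start: 16
Convert 4 ones (place-value notation) → 4 (decimal)
16 ÷ 4 = 4
4 × 2 = 8
8 × 2 = 16
16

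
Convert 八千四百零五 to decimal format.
Convert 八千四百零五 (Chinese numeral) → 8×1000 + 4×100 + 5 = 8405 (decimal)
8405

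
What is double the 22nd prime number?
The 22nd prime number = 79
Compute 79 × 2 = 158
158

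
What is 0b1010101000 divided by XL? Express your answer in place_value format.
Convert 0b1010101000 (binary) → 512 + 128 + 32 + 8 = 680 (decimal)
Convert XL (Roman numeral) → 40 (decimal)
Compute 680 ÷ 40 = 17
Convert 17 (decimal) → 17 = 1×10 + 7 → 1 ten, 7 ones (place-value notation)
1 ten, 7 ones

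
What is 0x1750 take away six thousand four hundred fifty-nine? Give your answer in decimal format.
Convert 0x1750 (hexadecimal) → 1×4096 + 7×256 + 5×16 = 5968 (decimal)
Convert six thousand four hundred fifty-nine (English words) → 6×1000 + 4×100 + 59 = 6459 (decimal)
Compute 5968 - 6459 = -491
-491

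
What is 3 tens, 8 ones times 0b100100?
Convert 3 tens, 8 ones (place-value notation) → 3×10 + 8 = 38 (decimal)
Convert 0b100100 (binary) → 32 + 4 = 36 (decimal)
Compute 38 × 36 = 1368
1368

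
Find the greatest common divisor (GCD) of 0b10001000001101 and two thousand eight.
Convert 0b10001000001101 (binary) → 8192 + 512 + 8 + 4 + 1 = 8717 (decimal)
Convert two thousand eight (English words) → 2×1000 + 8 = 2008 (decimal)
Compute gcd(8717, 2008) = 1
1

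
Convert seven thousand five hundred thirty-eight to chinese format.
Convert seven thousand five hundred thirty-eight (English words) → 7×1000 + 5×100 + 38 = 7538 (decimal)
Convert 7538 (decimal) → 7538 = 7×1000 + 5×100 + 3×10 + 8 → 七千五百三十八 (Chinese numeral)
七千五百三十八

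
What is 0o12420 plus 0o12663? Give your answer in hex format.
Convert 0o12420 (octal) → 1×4096 + 2×512 + 4×64 + 2×8 = 5392 (decimal)
Convert 0o12663 (octal) → 1×4096 + 2×512 + 6×64 + 6×8 + 3 = 5555 (decimal)
Compute 5392 + 5555 = 10947
Convert 10947 (decimal) → 10947 = 2×4096 + 10×256 + 12×16 + 3 → 0x2AC3 (hexadecimal)
0x2AC3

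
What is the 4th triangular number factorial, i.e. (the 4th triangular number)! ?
Convert the 4th triangular number (triangular index) → 4×5/2 = 10 (decimal)
Compute 10! = 3628800
3628800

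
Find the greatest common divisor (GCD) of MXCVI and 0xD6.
Convert MXCVI (Roman numeral) → 1000 + 90 + 5 + 1 = 1096 (decimal)
Convert 0xD6 (hexadecimal) → 13×16 + 6 = 214 (decimal)
Compute gcd(1096, 214) = 2
2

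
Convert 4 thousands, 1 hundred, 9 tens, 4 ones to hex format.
Convert 4 thousands, 1 hundred, 9 tens, 4 ones (place-value notation) → 4×1000 + 1×100 + 9×10 + 4 = 4194 (decimal)
Convert 4194 (decimal) → 4194 = 1×4096 + 6×16 + 2 → 0x1062 (hexadecimal)
0x1062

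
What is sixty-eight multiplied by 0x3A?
Convert sixty-eight (English words) → 68 (decimal)
Convert 0x3A (hexadecimal) → 3×16 + 10 = 58 (decimal)
Compute 68 × 58 = 3944
3944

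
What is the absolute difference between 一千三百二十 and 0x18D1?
Convert 一千三百二十 (Chinese numeral) → 1×1000 + 3×100 + 2×10 = 1320 (decimal)
Convert 0x18D1 (hexadecimal) → 1×4096 + 8×256 + 13×16 + 1 = 6353 (decimal)
Compute |1320 - 6353| = 5033
5033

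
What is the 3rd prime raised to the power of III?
Convert the 3rd prime (prime index) → 5 (decimal)
Convert III (Roman numeral) → 1 + 1 + 1 = 3 (decimal)
Compute 5 ^ 3 = 125
125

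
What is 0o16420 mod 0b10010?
Convert 0o16420 (octal) → 1×4096 + 6×512 + 4×64 + 2×8 = 7440 (decimal)
Convert 0b10010 (binary) → 16 + 2 = 18 (decimal)
Compute 7440 mod 18 = 6
6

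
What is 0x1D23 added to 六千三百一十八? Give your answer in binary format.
Convert 0x1D23 (hexadecimal) → 1×4096 + 13×256 + 2×16 + 3 = 7459 (decimal)
Convert 六千三百一十八 (Chinese numeral) → 6×1000 + 3×100 + 1×10 + 8 = 6318 (decimal)
Compute 7459 + 6318 = 13777
Convert 13777 (decimal) → 13777 = 8192 + 4096 + 1024 + 256 + 128 + 64 + 16 + 1 → 0b11010111010001 (binary)
0b11010111010001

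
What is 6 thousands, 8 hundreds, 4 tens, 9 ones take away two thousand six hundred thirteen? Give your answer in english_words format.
Convert 6 thousands, 8 hundreds, 4 tens, 9 ones (place-value notation) → 6×1000 + 8×100 + 4×10 + 9 = 6849 (decimal)
Convert two thousand six hundred thirteen (English words) → 2×1000 + 6×100 + 13 = 2613 (decimal)
Compute 6849 - 2613 = 4236
Convert 4236 (decimal) → 4236 = 4×1000 + 2×100 + 36 → four thousand two hundred thirty-six (English words)
four thousand two hundred thirty-six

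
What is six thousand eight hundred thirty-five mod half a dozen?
Convert six thousand eight hundred thirty-five (English words) → 6×1000 + 8×100 + 35 = 6835 (decimal)
Convert half a dozen (colloquial) → 6 (decimal)
Compute 6835 mod 6 = 1
1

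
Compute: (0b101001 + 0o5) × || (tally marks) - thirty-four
Convert 0b101001 (binary) → 32 + 8 + 1 = 41 (decimal)
Convert 0o5 (octal) → 5 (decimal)
Convert || (tally marks) → 2 (decimal)
Convert thirty-four (English words) → 34 (decimal)
Expression in decimal: (41 + 5) × 2 - 34
Parentheses first: 41 + 5 = 46
Multiply: 46 × 2 = 92
Subtract: 92 - 34 = 58
58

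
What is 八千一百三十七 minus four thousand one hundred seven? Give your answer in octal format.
Convert 八千一百三十七 (Chinese numeral) → 8×1000 + 1×100 + 3×10 + 7 = 8137 (decimal)
Convert four thousand one hundred seven (English words) → 4×1000 + 1×100 + 7 = 4107 (decimal)
Compute 8137 - 4107 = 4030
Convert 4030 (decimal) → 4030 = 7×512 + 6×64 + 7×8 + 6 → 0o7676 (octal)
0o7676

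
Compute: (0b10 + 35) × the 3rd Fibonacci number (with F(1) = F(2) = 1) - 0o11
Convert 0b10 (binary) → 2 (decimal)
Convert the 3rd Fibonacci number (with F(1) = F(2) = 1) (Fibonacci index) → 1, 1, 2 → 2 (decimal)
Convert 0o11 (octal) → 1×8 + 1 = 9 (decimal)
Expression in decimal: (2 + 35) × 2 - 9
Parentheses first: 2 + 35 = 37
Multiply: 37 × 2 = 74
Subtract: 74 - 9 = 65
65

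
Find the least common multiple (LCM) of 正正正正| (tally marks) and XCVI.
Convert 正正正正| (tally marks) → 5 + 5 + 5 + 5 + 1 = 21 (decimal)
Convert XCVI (Roman numeral) → 90 + 5 + 1 = 96 (decimal)
Compute lcm(21, 96) = 672
672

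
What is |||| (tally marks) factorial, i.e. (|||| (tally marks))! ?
Convert |||| (tally marks) → 4 (decimal)
Compute 4! = 24
24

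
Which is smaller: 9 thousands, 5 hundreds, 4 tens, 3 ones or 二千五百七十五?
Convert 9 thousands, 5 hundreds, 4 tens, 3 ones (place-value notation) → 9×1000 + 5×100 + 4×10 + 3 = 9543 (decimal)
Convert 二千五百七十五 (Chinese numeral) → 2×1000 + 5×100 + 7×10 + 5 = 2575 (decimal)
Compare 9543 vs 2575: smaller = 2575
2575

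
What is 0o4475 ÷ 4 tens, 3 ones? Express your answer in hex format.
Convert 0o4475 (octal) → 4×512 + 4×64 + 7×8 + 5 = 2365 (decimal)
Convert 4 tens, 3 ones (place-value notation) → 4×10 + 3 = 43 (decimal)
Compute 2365 ÷ 43 = 55
Convert 55 (decimal) → 55 = 3×16 + 7 → 0x37 (hexadecimal)
0x37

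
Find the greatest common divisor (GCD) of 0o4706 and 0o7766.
Convert 0o4706 (octal) → 4×512 + 7×64 + 6 = 2502 (decimal)
Convert 0o7766 (octal) → 7×512 + 7×64 + 6×8 + 6 = 4086 (decimal)
Compute gcd(2502, 4086) = 18
18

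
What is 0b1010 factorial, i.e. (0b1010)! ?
Convert 0b1010 (binary) → 8 + 2 = 10 (decimal)
Compute 10! = 3628800
3628800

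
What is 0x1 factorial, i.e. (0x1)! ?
Convert 0x1 (hexadecimal) → 1 (decimal)
Compute 1! = 1
1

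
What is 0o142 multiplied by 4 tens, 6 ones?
Convert 0o142 (octal) → 1×64 + 4×8 + 2 = 98 (decimal)
Convert 4 tens, 6 ones (place-value notation) → 4×10 + 6 = 46 (decimal)
Compute 98 × 46 = 4508
4508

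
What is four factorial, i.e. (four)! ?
Convert four (English words) → 4 (decimal)
Compute 4! = 24
24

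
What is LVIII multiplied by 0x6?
Convert LVIII (Roman numeral) → 50 + 5 + 1 + 1 + 1 = 58 (decimal)
Convert 0x6 (hexadecimal) → 6 (decimal)
Compute 58 × 6 = 348
348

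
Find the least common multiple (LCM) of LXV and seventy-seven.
Convert LXV (Roman numeral) → 50 + 10 + 5 = 65 (decimal)
Convert seventy-seven (English words) → 77 (decimal)
Compute lcm(65, 77) = 5005
5005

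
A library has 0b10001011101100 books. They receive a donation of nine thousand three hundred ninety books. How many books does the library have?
Convert 0b10001011101100 (binary) → 8192 + 512 + 128 + 64 + 32 + 8 + 4 = 8940 (decimal)
Convert nine thousand three hundred ninety (English words) → 9×1000 + 3×100 + 90 = 9390 (decimal)
Compute 8940 + 9390 = 18330
18330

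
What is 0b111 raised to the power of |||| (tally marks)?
Convert 0b111 (binary) → 4 + 2 + 1 = 7 (decimal)
Convert |||| (tally marks) → 4 (decimal)
Compute 7 ^ 4 = 2401
2401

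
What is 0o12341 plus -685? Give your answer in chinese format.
Convert 0o12341 (octal) → 1×4096 + 2×512 + 3×64 + 4×8 + 1 = 5345 (decimal)
Compute 5345 + -685 = 4660
Convert 4660 (decimal) → 4660 = 4×1000 + 6×100 + 6×10 → 四千六百六十 (Chinese numeral)
四千六百六十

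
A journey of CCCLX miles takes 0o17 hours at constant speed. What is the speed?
Convert CCCLX (Roman numeral) → 100 + 100 + 100 + 50 + 10 = 360 (decimal)
Convert 0o17 (octal) → 1×8 + 7 = 15 (decimal)
Compute 360 ÷ 15 = 24
24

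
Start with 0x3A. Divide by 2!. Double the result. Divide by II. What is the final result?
Convert 0x3A (hexadecimal) → 3×16 + 10 = 58 (decimal)
Start: 58
Convert 2! (factorial) → 2 (decimal)
58 ÷ 2 = 29
29 × 2 = 58
Convert II (Roman numeral) → 1 + 1 = 2 (decimal)
58 ÷ 2 = 29
29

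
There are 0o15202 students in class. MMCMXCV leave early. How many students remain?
Convert 0o15202 (octal) → 1×4096 + 5×512 + 2×64 + 2 = 6786 (decimal)
Convert MMCMXCV (Roman numeral) → 1000 + 1000 + 900 + 90 + 5 = 2995 (decimal)
Compute 6786 - 2995 = 3791
3791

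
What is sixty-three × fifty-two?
Convert sixty-three (English words) → 63 (decimal)
Convert fifty-two (English words) → 52 (decimal)
Compute 63 × 52 = 3276
3276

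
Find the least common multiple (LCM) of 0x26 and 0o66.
Convert 0x26 (hexadecimal) → 2×16 + 6 = 38 (decimal)
Convert 0o66 (octal) → 6×8 + 6 = 54 (decimal)
Compute lcm(38, 54) = 1026
1026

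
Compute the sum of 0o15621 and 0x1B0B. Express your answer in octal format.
Convert 0o15621 (octal) → 1×4096 + 5×512 + 6×64 + 2×8 + 1 = 7057 (decimal)
Convert 0x1B0B (hexadecimal) → 1×4096 + 11×256 + 11 = 6923 (decimal)
Compute 7057 + 6923 = 13980
Convert 13980 (decimal) → 13980 = 3×4096 + 3×512 + 2×64 + 3×8 + 4 → 0o33234 (octal)
0o33234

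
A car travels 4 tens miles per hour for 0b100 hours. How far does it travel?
Convert 4 tens (place-value notation) → 4×10 = 40 (decimal)
Convert 0b100 (binary) → 4 (decimal)
Compute 40 × 4 = 160
160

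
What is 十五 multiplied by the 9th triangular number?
Convert 十五 (Chinese numeral) → 1×10 + 5 = 15 (decimal)
Convert the 9th triangular number (triangular index) → 9×10/2 = 45 (decimal)
Compute 15 × 45 = 675
675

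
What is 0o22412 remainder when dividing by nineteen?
Convert 0o22412 (octal) → 2×4096 + 2×512 + 4×64 + 1×8 + 2 = 9482 (decimal)
Convert nineteen (English words) → 19 (decimal)
Compute 9482 mod 19 = 1
1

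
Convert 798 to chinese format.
Convert 798 (decimal) → 798 = 7×100 + 9×10 + 8 → 七百九十八 (Chinese numeral)
七百九十八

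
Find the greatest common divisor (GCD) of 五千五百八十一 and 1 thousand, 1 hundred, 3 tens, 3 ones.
Convert 五千五百八十一 (Chinese numeral) → 5×1000 + 5×100 + 8×10 + 1 = 5581 (decimal)
Convert 1 thousand, 1 hundred, 3 tens, 3 ones (place-value notation) → 1×1000 + 1×100 + 3×10 + 3 = 1133 (decimal)
Compute gcd(5581, 1133) = 1
1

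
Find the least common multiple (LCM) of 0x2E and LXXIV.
Convert 0x2E (hexadecimal) → 2×16 + 14 = 46 (decimal)
Convert LXXIV (Roman numeral) → 50 + 10 + 10 + 4 = 74 (decimal)
Compute lcm(46, 74) = 1702
1702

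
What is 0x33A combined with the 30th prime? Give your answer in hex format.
Convert 0x33A (hexadecimal) → 3×256 + 3×16 + 10 = 826 (decimal)
Convert the 30th prime (prime index) → 113 (decimal)
Compute 826 + 113 = 939
Convert 939 (decimal) → 939 = 3×256 + 10×16 + 11 → 0x3AB (hexadecimal)
0x3AB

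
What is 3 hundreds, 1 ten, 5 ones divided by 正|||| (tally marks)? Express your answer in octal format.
Convert 3 hundreds, 1 ten, 5 ones (place-value notation) → 3×100 + 1×10 + 5 = 315 (decimal)
Convert 正|||| (tally marks) → 5 + 4 = 9 (decimal)
Compute 315 ÷ 9 = 35
Convert 35 (decimal) → 35 = 4×8 + 3 → 0o43 (octal)
0o43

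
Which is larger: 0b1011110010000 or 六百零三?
Convert 0b1011110010000 (binary) → 4096 + 1024 + 512 + 256 + 128 + 16 = 6032 (decimal)
Convert 六百零三 (Chinese numeral) → 6×100 + 3 = 603 (decimal)
Compare 6032 vs 603: larger = 6032
6032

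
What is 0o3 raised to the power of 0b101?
Convert 0o3 (octal) → 3 (decimal)
Convert 0b101 (binary) → 4 + 1 = 5 (decimal)
Compute 3 ^ 5 = 243
243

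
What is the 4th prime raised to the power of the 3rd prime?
Convert the 4th prime (prime index) → 7 (decimal)
Convert the 3rd prime (prime index) → 5 (decimal)
Compute 7 ^ 5 = 16807
16807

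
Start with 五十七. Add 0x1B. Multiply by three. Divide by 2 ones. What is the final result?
Convert 五十七 (Chinese numeral) → 5×10 + 7 = 57 (decimal)
Start: 57
Convert 0x1B (hexadecimal) → 1×16 + 11 = 27 (decimal)
57 + 27 = 84
Convert three (English words) → 3 (decimal)
84 × 3 = 252
Convert 2 ones (place-value notation) → 2 (decimal)
252 ÷ 2 = 126
126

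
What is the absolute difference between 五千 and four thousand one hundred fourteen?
Convert 五千 (Chinese numeral) → 5×1000 = 5000 (decimal)
Convert four thousand one hundred fourteen (English words) → 4×1000 + 1×100 + 14 = 4114 (decimal)
Compute |5000 - 4114| = 886
886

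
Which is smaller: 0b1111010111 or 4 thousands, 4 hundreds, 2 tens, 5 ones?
Convert 0b1111010111 (binary) → 512 + 256 + 128 + 64 + 16 + 4 + 2 + 1 = 983 (decimal)
Convert 4 thousands, 4 hundreds, 2 tens, 5 ones (place-value notation) → 4×1000 + 4×100 + 2×10 + 5 = 4425 (decimal)
Compare 983 vs 4425: smaller = 983
983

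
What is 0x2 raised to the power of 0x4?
Convert 0x2 (hexadecimal) → 2 (decimal)
Convert 0x4 (hexadecimal) → 4 (decimal)
Compute 2 ^ 4 = 16
16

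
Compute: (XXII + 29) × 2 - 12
Convert XXII (Roman numeral) → 10 + 10 + 1 + 1 = 22 (decimal)
Expression in decimal: (22 + 29) × 2 - 12
Parentheses first: 22 + 29 = 51
Multiply: 51 × 2 = 102
Subtract: 102 - 12 = 90
90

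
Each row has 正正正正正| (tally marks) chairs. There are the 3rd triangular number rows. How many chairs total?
Convert 正正正正正| (tally marks) → 5 + 5 + 5 + 5 + 5 + 1 = 26 (decimal)
Convert the 3rd triangular number (triangular index) → 3×4/2 = 6 (decimal)
Compute 26 × 6 = 156
156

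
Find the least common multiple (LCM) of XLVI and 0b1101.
Convert XLVI (Roman numeral) → 40 + 5 + 1 = 46 (decimal)
Convert 0b1101 (binary) → 8 + 4 + 1 = 13 (decimal)
Compute lcm(46, 13) = 598
598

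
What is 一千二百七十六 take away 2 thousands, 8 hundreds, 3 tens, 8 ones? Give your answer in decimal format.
Convert 一千二百七十六 (Chinese numeral) → 1×1000 + 2×100 + 7×10 + 6 = 1276 (decimal)
Convert 2 thousands, 8 hundreds, 3 tens, 8 ones (place-value notation) → 2×1000 + 8×100 + 3×10 + 8 = 2838 (decimal)
Compute 1276 - 2838 = -1562
-1562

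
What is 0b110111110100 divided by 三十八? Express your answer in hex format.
Convert 0b110111110100 (binary) → 2048 + 1024 + 256 + 128 + 64 + 32 + 16 + 4 = 3572 (decimal)
Convert 三十八 (Chinese numeral) → 3×10 + 8 = 38 (decimal)
Compute 3572 ÷ 38 = 94
Convert 94 (decimal) → 94 = 5×16 + 14 → 0x5E (hexadecimal)
0x5E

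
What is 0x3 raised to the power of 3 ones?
Convert 0x3 (hexadecimal) → 3 (decimal)
Convert 3 ones (place-value notation) → 3 (decimal)
Compute 3 ^ 3 = 27
27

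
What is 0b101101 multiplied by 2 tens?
Convert 0b101101 (binary) → 32 + 8 + 4 + 1 = 45 (decimal)
Convert 2 tens (place-value notation) → 2×10 = 20 (decimal)
Compute 45 × 20 = 900
900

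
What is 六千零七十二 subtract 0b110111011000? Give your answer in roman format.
Convert 六千零七十二 (Chinese numeral) → 6×1000 + 7×10 + 2 = 6072 (decimal)
Convert 0b110111011000 (binary) → 2048 + 1024 + 256 + 128 + 64 + 16 + 8 = 3544 (decimal)
Compute 6072 - 3544 = 2528
Convert 2528 (decimal) → 2528 = 1000 + 1000 + 500 + 10 + 10 + 5 + 1 + 1 + 1 → MMDXXVIII (Roman numeral)
MMDXXVIII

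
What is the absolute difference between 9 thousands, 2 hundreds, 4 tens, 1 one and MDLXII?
Convert 9 thousands, 2 hundreds, 4 tens, 1 one (place-value notation) → 9×1000 + 2×100 + 4×10 + 1 = 9241 (decimal)
Convert MDLXII (Roman numeral) → 1000 + 500 + 50 + 10 + 1 + 1 = 1562 (decimal)
Compute |9241 - 1562| = 7679
7679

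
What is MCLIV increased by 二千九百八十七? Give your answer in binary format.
Convert MCLIV (Roman numeral) → 1000 + 100 + 50 + 4 = 1154 (decimal)
Convert 二千九百八十七 (Chinese numeral) → 2×1000 + 9×100 + 8×10 + 7 = 2987 (decimal)
Compute 1154 + 2987 = 4141
Convert 4141 (decimal) → 4141 = 4096 + 32 + 8 + 4 + 1 → 0b1000000101101 (binary)
0b1000000101101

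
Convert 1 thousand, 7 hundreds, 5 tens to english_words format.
Convert 1 thousand, 7 hundreds, 5 tens (place-value notation) → 1×1000 + 7×100 + 5×10 = 1750 (decimal)
Convert 1750 (decimal) → 1750 = 1×1000 + 7×100 + 50 → one thousand seven hundred fifty (English words)
one thousand seven hundred fifty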